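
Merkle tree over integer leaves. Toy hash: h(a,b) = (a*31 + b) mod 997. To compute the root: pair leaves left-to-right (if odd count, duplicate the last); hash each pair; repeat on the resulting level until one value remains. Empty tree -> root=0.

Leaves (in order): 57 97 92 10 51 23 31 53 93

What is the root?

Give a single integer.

L0: [57, 97, 92, 10, 51, 23, 31, 53, 93]
L1: h(57,97)=(57*31+97)%997=867 h(92,10)=(92*31+10)%997=868 h(51,23)=(51*31+23)%997=607 h(31,53)=(31*31+53)%997=17 h(93,93)=(93*31+93)%997=982 -> [867, 868, 607, 17, 982]
L2: h(867,868)=(867*31+868)%997=826 h(607,17)=(607*31+17)%997=888 h(982,982)=(982*31+982)%997=517 -> [826, 888, 517]
L3: h(826,888)=(826*31+888)%997=572 h(517,517)=(517*31+517)%997=592 -> [572, 592]
L4: h(572,592)=(572*31+592)%997=378 -> [378]

Answer: 378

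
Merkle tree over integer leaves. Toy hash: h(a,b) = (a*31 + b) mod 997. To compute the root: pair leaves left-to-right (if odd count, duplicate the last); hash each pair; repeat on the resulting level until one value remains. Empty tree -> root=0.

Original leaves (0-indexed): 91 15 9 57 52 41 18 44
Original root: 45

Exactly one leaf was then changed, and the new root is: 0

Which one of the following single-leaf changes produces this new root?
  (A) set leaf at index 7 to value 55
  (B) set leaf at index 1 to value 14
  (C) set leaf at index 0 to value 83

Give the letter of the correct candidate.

Answer: C

Derivation:
Original leaves: [91, 15, 9, 57, 52, 41, 18, 44]
Target new root: 0
Try each candidate change and compute the resulting root:
Candidate A: set leaf[7] = 55 -> leaves = [91, 15, 9, 57, 52, 41, 18, 55]
  L0: [91, 15, 9, 57, 52, 41, 18, 55]
  L1: h(91,15)=(91*31+15)%997=842 h(9,57)=(9*31+57)%997=336 h(52,41)=(52*31+41)%997=656 h(18,55)=(18*31+55)%997=613 -> [842, 336, 656, 613]
  L2: h(842,336)=(842*31+336)%997=516 h(656,613)=(656*31+613)%997=12 -> [516, 12]
  L3: h(516,12)=(516*31+12)%997=56 -> [56]
  root = 56 != target 0
Candidate B: set leaf[1] = 14 -> leaves = [91, 14, 9, 57, 52, 41, 18, 44]
  L0: [91, 14, 9, 57, 52, 41, 18, 44]
  L1: h(91,14)=(91*31+14)%997=841 h(9,57)=(9*31+57)%997=336 h(52,41)=(52*31+41)%997=656 h(18,44)=(18*31+44)%997=602 -> [841, 336, 656, 602]
  L2: h(841,336)=(841*31+336)%997=485 h(656,602)=(656*31+602)%997=1 -> [485, 1]
  L3: h(485,1)=(485*31+1)%997=81 -> [81]
  root = 81 != target 0
Candidate C: set leaf[0] = 83 -> leaves = [83, 15, 9, 57, 52, 41, 18, 44]
  L0: [83, 15, 9, 57, 52, 41, 18, 44]
  L1: h(83,15)=(83*31+15)%997=594 h(9,57)=(9*31+57)%997=336 h(52,41)=(52*31+41)%997=656 h(18,44)=(18*31+44)%997=602 -> [594, 336, 656, 602]
  L2: h(594,336)=(594*31+336)%997=804 h(656,602)=(656*31+602)%997=1 -> [804, 1]
  L3: h(804,1)=(804*31+1)%997=0 -> [0]
  root = 0 == target 0  ** MATCH **
Candidate C produces the target root.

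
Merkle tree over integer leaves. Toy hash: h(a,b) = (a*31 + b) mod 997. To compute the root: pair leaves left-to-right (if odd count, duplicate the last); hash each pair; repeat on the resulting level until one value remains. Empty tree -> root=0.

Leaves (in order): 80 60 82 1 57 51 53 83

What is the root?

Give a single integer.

Answer: 612

Derivation:
L0: [80, 60, 82, 1, 57, 51, 53, 83]
L1: h(80,60)=(80*31+60)%997=546 h(82,1)=(82*31+1)%997=549 h(57,51)=(57*31+51)%997=821 h(53,83)=(53*31+83)%997=729 -> [546, 549, 821, 729]
L2: h(546,549)=(546*31+549)%997=526 h(821,729)=(821*31+729)%997=258 -> [526, 258]
L3: h(526,258)=(526*31+258)%997=612 -> [612]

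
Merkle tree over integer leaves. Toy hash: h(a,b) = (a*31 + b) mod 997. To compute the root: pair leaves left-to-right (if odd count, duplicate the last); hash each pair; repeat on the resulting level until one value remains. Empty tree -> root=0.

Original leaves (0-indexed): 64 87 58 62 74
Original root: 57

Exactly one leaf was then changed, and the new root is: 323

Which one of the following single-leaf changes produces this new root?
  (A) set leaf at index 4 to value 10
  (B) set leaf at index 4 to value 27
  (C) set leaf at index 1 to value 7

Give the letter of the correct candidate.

Original leaves: [64, 87, 58, 62, 74]
Target new root: 323
Try each candidate change and compute the resulting root:
Candidate A: set leaf[4] = 10 -> leaves = [64, 87, 58, 62, 10]
  L0: [64, 87, 58, 62, 10]
  L1: h(64,87)=(64*31+87)%997=77 h(58,62)=(58*31+62)%997=863 h(10,10)=(10*31+10)%997=320 -> [77, 863, 320]
  L2: h(77,863)=(77*31+863)%997=259 h(320,320)=(320*31+320)%997=270 -> [259, 270]
  L3: h(259,270)=(259*31+270)%997=323 -> [323]
  root = 323 == target 323  ** MATCH **
Candidate B: set leaf[4] = 27 -> leaves = [64, 87, 58, 62, 27]
  L0: [64, 87, 58, 62, 27]
  L1: h(64,87)=(64*31+87)%997=77 h(58,62)=(58*31+62)%997=863 h(27,27)=(27*31+27)%997=864 -> [77, 863, 864]
  L2: h(77,863)=(77*31+863)%997=259 h(864,864)=(864*31+864)%997=729 -> [259, 729]
  L3: h(259,729)=(259*31+729)%997=782 -> [782]
  root = 782 != target 323
Candidate C: set leaf[1] = 7 -> leaves = [64, 7, 58, 62, 74]
  L0: [64, 7, 58, 62, 74]
  L1: h(64,7)=(64*31+7)%997=994 h(58,62)=(58*31+62)%997=863 h(74,74)=(74*31+74)%997=374 -> [994, 863, 374]
  L2: h(994,863)=(994*31+863)%997=770 h(374,374)=(374*31+374)%997=4 -> [770, 4]
  L3: h(770,4)=(770*31+4)%997=943 -> [943]
  root = 943 != target 323
Candidate A produces the target root.

Answer: A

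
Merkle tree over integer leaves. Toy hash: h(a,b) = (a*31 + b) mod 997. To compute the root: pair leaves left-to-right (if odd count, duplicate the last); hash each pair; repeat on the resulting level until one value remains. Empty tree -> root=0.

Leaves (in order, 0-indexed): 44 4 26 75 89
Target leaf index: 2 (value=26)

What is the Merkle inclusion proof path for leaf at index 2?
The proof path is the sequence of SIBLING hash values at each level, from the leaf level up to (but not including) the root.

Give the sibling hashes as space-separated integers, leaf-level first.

L0 (leaves): [44, 4, 26, 75, 89], target index=2
L1: h(44,4)=(44*31+4)%997=371 [pair 0] h(26,75)=(26*31+75)%997=881 [pair 1] h(89,89)=(89*31+89)%997=854 [pair 2] -> [371, 881, 854]
  Sibling for proof at L0: 75
L2: h(371,881)=(371*31+881)%997=418 [pair 0] h(854,854)=(854*31+854)%997=409 [pair 1] -> [418, 409]
  Sibling for proof at L1: 371
L3: h(418,409)=(418*31+409)%997=406 [pair 0] -> [406]
  Sibling for proof at L2: 409
Root: 406
Proof path (sibling hashes from leaf to root): [75, 371, 409]

Answer: 75 371 409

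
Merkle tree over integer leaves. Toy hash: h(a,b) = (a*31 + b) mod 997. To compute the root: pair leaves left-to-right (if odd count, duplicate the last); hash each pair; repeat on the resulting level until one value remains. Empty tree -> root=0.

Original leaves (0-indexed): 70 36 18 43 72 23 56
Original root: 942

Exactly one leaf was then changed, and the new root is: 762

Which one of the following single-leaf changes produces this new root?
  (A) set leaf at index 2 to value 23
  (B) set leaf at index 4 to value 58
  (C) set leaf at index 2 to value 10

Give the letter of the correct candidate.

Original leaves: [70, 36, 18, 43, 72, 23, 56]
Target new root: 762
Try each candidate change and compute the resulting root:
Candidate A: set leaf[2] = 23 -> leaves = [70, 36, 23, 43, 72, 23, 56]
  L0: [70, 36, 23, 43, 72, 23, 56]
  L1: h(70,36)=(70*31+36)%997=212 h(23,43)=(23*31+43)%997=756 h(72,23)=(72*31+23)%997=261 h(56,56)=(56*31+56)%997=795 -> [212, 756, 261, 795]
  L2: h(212,756)=(212*31+756)%997=349 h(261,795)=(261*31+795)%997=910 -> [349, 910]
  L3: h(349,910)=(349*31+910)%997=762 -> [762]
  root = 762 == target 762  ** MATCH **
Candidate B: set leaf[4] = 58 -> leaves = [70, 36, 18, 43, 58, 23, 56]
  L0: [70, 36, 18, 43, 58, 23, 56]
  L1: h(70,36)=(70*31+36)%997=212 h(18,43)=(18*31+43)%997=601 h(58,23)=(58*31+23)%997=824 h(56,56)=(56*31+56)%997=795 -> [212, 601, 824, 795]
  L2: h(212,601)=(212*31+601)%997=194 h(824,795)=(824*31+795)%997=417 -> [194, 417]
  L3: h(194,417)=(194*31+417)%997=449 -> [449]
  root = 449 != target 762
Candidate C: set leaf[2] = 10 -> leaves = [70, 36, 10, 43, 72, 23, 56]
  L0: [70, 36, 10, 43, 72, 23, 56]
  L1: h(70,36)=(70*31+36)%997=212 h(10,43)=(10*31+43)%997=353 h(72,23)=(72*31+23)%997=261 h(56,56)=(56*31+56)%997=795 -> [212, 353, 261, 795]
  L2: h(212,353)=(212*31+353)%997=943 h(261,795)=(261*31+795)%997=910 -> [943, 910]
  L3: h(943,910)=(943*31+910)%997=233 -> [233]
  root = 233 != target 762
Candidate A produces the target root.

Answer: A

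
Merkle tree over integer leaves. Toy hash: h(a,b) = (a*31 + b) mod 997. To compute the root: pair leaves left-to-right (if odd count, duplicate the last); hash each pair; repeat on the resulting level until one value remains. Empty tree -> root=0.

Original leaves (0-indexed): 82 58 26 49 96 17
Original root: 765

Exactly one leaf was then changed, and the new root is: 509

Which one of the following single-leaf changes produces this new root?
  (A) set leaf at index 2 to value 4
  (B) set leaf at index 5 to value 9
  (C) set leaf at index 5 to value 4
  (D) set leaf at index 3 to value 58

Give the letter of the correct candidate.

Answer: B

Derivation:
Original leaves: [82, 58, 26, 49, 96, 17]
Target new root: 509
Try each candidate change and compute the resulting root:
Candidate A: set leaf[2] = 4 -> leaves = [82, 58, 4, 49, 96, 17]
  L0: [82, 58, 4, 49, 96, 17]
  L1: h(82,58)=(82*31+58)%997=606 h(4,49)=(4*31+49)%997=173 h(96,17)=(96*31+17)%997=2 -> [606, 173, 2]
  L2: h(606,173)=(606*31+173)%997=16 h(2,2)=(2*31+2)%997=64 -> [16, 64]
  L3: h(16,64)=(16*31+64)%997=560 -> [560]
  root = 560 != target 509
Candidate B: set leaf[5] = 9 -> leaves = [82, 58, 26, 49, 96, 9]
  L0: [82, 58, 26, 49, 96, 9]
  L1: h(82,58)=(82*31+58)%997=606 h(26,49)=(26*31+49)%997=855 h(96,9)=(96*31+9)%997=991 -> [606, 855, 991]
  L2: h(606,855)=(606*31+855)%997=698 h(991,991)=(991*31+991)%997=805 -> [698, 805]
  L3: h(698,805)=(698*31+805)%997=509 -> [509]
  root = 509 == target 509  ** MATCH **
Candidate C: set leaf[5] = 4 -> leaves = [82, 58, 26, 49, 96, 4]
  L0: [82, 58, 26, 49, 96, 4]
  L1: h(82,58)=(82*31+58)%997=606 h(26,49)=(26*31+49)%997=855 h(96,4)=(96*31+4)%997=986 -> [606, 855, 986]
  L2: h(606,855)=(606*31+855)%997=698 h(986,986)=(986*31+986)%997=645 -> [698, 645]
  L3: h(698,645)=(698*31+645)%997=349 -> [349]
  root = 349 != target 509
Candidate D: set leaf[3] = 58 -> leaves = [82, 58, 26, 58, 96, 17]
  L0: [82, 58, 26, 58, 96, 17]
  L1: h(82,58)=(82*31+58)%997=606 h(26,58)=(26*31+58)%997=864 h(96,17)=(96*31+17)%997=2 -> [606, 864, 2]
  L2: h(606,864)=(606*31+864)%997=707 h(2,2)=(2*31+2)%997=64 -> [707, 64]
  L3: h(707,64)=(707*31+64)%997=47 -> [47]
  root = 47 != target 509
Candidate B produces the target root.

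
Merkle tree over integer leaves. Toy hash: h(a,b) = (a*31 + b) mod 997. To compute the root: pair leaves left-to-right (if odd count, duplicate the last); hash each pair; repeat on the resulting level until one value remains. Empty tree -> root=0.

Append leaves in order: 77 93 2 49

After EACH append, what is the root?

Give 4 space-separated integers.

Answer: 77 486 175 222

Derivation:
After append 77 (leaves=[77]):
  L0: [77]
  root=77
After append 93 (leaves=[77, 93]):
  L0: [77, 93]
  L1: h(77,93)=(77*31+93)%997=486 -> [486]
  root=486
After append 2 (leaves=[77, 93, 2]):
  L0: [77, 93, 2]
  L1: h(77,93)=(77*31+93)%997=486 h(2,2)=(2*31+2)%997=64 -> [486, 64]
  L2: h(486,64)=(486*31+64)%997=175 -> [175]
  root=175
After append 49 (leaves=[77, 93, 2, 49]):
  L0: [77, 93, 2, 49]
  L1: h(77,93)=(77*31+93)%997=486 h(2,49)=(2*31+49)%997=111 -> [486, 111]
  L2: h(486,111)=(486*31+111)%997=222 -> [222]
  root=222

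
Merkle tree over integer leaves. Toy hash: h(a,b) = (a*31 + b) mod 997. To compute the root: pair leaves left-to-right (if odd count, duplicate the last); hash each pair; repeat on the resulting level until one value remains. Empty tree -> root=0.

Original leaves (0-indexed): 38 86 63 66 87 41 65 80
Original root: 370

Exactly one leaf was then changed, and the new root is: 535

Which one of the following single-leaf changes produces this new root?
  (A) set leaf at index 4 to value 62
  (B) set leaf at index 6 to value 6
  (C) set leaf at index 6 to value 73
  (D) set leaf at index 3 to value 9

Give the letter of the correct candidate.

Answer: B

Derivation:
Original leaves: [38, 86, 63, 66, 87, 41, 65, 80]
Target new root: 535
Try each candidate change and compute the resulting root:
Candidate A: set leaf[4] = 62 -> leaves = [38, 86, 63, 66, 62, 41, 65, 80]
  L0: [38, 86, 63, 66, 62, 41, 65, 80]
  L1: h(38,86)=(38*31+86)%997=267 h(63,66)=(63*31+66)%997=25 h(62,41)=(62*31+41)%997=966 h(65,80)=(65*31+80)%997=101 -> [267, 25, 966, 101]
  L2: h(267,25)=(267*31+25)%997=326 h(966,101)=(966*31+101)%997=137 -> [326, 137]
  L3: h(326,137)=(326*31+137)%997=273 -> [273]
  root = 273 != target 535
Candidate B: set leaf[6] = 6 -> leaves = [38, 86, 63, 66, 87, 41, 6, 80]
  L0: [38, 86, 63, 66, 87, 41, 6, 80]
  L1: h(38,86)=(38*31+86)%997=267 h(63,66)=(63*31+66)%997=25 h(87,41)=(87*31+41)%997=744 h(6,80)=(6*31+80)%997=266 -> [267, 25, 744, 266]
  L2: h(267,25)=(267*31+25)%997=326 h(744,266)=(744*31+266)%997=399 -> [326, 399]
  L3: h(326,399)=(326*31+399)%997=535 -> [535]
  root = 535 == target 535  ** MATCH **
Candidate C: set leaf[6] = 73 -> leaves = [38, 86, 63, 66, 87, 41, 73, 80]
  L0: [38, 86, 63, 66, 87, 41, 73, 80]
  L1: h(38,86)=(38*31+86)%997=267 h(63,66)=(63*31+66)%997=25 h(87,41)=(87*31+41)%997=744 h(73,80)=(73*31+80)%997=349 -> [267, 25, 744, 349]
  L2: h(267,25)=(267*31+25)%997=326 h(744,349)=(744*31+349)%997=482 -> [326, 482]
  L3: h(326,482)=(326*31+482)%997=618 -> [618]
  root = 618 != target 535
Candidate D: set leaf[3] = 9 -> leaves = [38, 86, 63, 9, 87, 41, 65, 80]
  L0: [38, 86, 63, 9, 87, 41, 65, 80]
  L1: h(38,86)=(38*31+86)%997=267 h(63,9)=(63*31+9)%997=965 h(87,41)=(87*31+41)%997=744 h(65,80)=(65*31+80)%997=101 -> [267, 965, 744, 101]
  L2: h(267,965)=(267*31+965)%997=269 h(744,101)=(744*31+101)%997=234 -> [269, 234]
  L3: h(269,234)=(269*31+234)%997=597 -> [597]
  root = 597 != target 535
Candidate B produces the target root.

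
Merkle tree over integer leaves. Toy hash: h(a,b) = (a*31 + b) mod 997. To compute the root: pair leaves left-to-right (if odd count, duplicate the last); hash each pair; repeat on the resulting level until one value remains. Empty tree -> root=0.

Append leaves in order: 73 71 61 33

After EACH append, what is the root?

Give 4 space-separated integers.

Answer: 73 340 528 500

Derivation:
After append 73 (leaves=[73]):
  L0: [73]
  root=73
After append 71 (leaves=[73, 71]):
  L0: [73, 71]
  L1: h(73,71)=(73*31+71)%997=340 -> [340]
  root=340
After append 61 (leaves=[73, 71, 61]):
  L0: [73, 71, 61]
  L1: h(73,71)=(73*31+71)%997=340 h(61,61)=(61*31+61)%997=955 -> [340, 955]
  L2: h(340,955)=(340*31+955)%997=528 -> [528]
  root=528
After append 33 (leaves=[73, 71, 61, 33]):
  L0: [73, 71, 61, 33]
  L1: h(73,71)=(73*31+71)%997=340 h(61,33)=(61*31+33)%997=927 -> [340, 927]
  L2: h(340,927)=(340*31+927)%997=500 -> [500]
  root=500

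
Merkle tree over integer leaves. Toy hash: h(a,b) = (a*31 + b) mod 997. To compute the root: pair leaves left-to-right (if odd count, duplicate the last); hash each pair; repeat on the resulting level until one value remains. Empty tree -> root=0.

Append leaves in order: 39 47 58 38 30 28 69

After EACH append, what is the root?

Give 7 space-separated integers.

After append 39 (leaves=[39]):
  L0: [39]
  root=39
After append 47 (leaves=[39, 47]):
  L0: [39, 47]
  L1: h(39,47)=(39*31+47)%997=259 -> [259]
  root=259
After append 58 (leaves=[39, 47, 58]):
  L0: [39, 47, 58]
  L1: h(39,47)=(39*31+47)%997=259 h(58,58)=(58*31+58)%997=859 -> [259, 859]
  L2: h(259,859)=(259*31+859)%997=912 -> [912]
  root=912
After append 38 (leaves=[39, 47, 58, 38]):
  L0: [39, 47, 58, 38]
  L1: h(39,47)=(39*31+47)%997=259 h(58,38)=(58*31+38)%997=839 -> [259, 839]
  L2: h(259,839)=(259*31+839)%997=892 -> [892]
  root=892
After append 30 (leaves=[39, 47, 58, 38, 30]):
  L0: [39, 47, 58, 38, 30]
  L1: h(39,47)=(39*31+47)%997=259 h(58,38)=(58*31+38)%997=839 h(30,30)=(30*31+30)%997=960 -> [259, 839, 960]
  L2: h(259,839)=(259*31+839)%997=892 h(960,960)=(960*31+960)%997=810 -> [892, 810]
  L3: h(892,810)=(892*31+810)%997=546 -> [546]
  root=546
After append 28 (leaves=[39, 47, 58, 38, 30, 28]):
  L0: [39, 47, 58, 38, 30, 28]
  L1: h(39,47)=(39*31+47)%997=259 h(58,38)=(58*31+38)%997=839 h(30,28)=(30*31+28)%997=958 -> [259, 839, 958]
  L2: h(259,839)=(259*31+839)%997=892 h(958,958)=(958*31+958)%997=746 -> [892, 746]
  L3: h(892,746)=(892*31+746)%997=482 -> [482]
  root=482
After append 69 (leaves=[39, 47, 58, 38, 30, 28, 69]):
  L0: [39, 47, 58, 38, 30, 28, 69]
  L1: h(39,47)=(39*31+47)%997=259 h(58,38)=(58*31+38)%997=839 h(30,28)=(30*31+28)%997=958 h(69,69)=(69*31+69)%997=214 -> [259, 839, 958, 214]
  L2: h(259,839)=(259*31+839)%997=892 h(958,214)=(958*31+214)%997=2 -> [892, 2]
  L3: h(892,2)=(892*31+2)%997=735 -> [735]
  root=735

Answer: 39 259 912 892 546 482 735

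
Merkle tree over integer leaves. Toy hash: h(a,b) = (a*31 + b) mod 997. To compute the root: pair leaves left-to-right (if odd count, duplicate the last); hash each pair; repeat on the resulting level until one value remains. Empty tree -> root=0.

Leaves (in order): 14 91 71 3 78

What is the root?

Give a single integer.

L0: [14, 91, 71, 3, 78]
L1: h(14,91)=(14*31+91)%997=525 h(71,3)=(71*31+3)%997=210 h(78,78)=(78*31+78)%997=502 -> [525, 210, 502]
L2: h(525,210)=(525*31+210)%997=533 h(502,502)=(502*31+502)%997=112 -> [533, 112]
L3: h(533,112)=(533*31+112)%997=683 -> [683]

Answer: 683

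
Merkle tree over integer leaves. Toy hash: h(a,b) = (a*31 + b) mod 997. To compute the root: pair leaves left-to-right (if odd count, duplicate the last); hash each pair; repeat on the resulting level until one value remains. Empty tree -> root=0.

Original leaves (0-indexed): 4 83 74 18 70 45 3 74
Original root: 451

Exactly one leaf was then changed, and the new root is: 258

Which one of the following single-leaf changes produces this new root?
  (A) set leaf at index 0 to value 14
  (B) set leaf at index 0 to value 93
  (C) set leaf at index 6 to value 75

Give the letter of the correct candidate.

Original leaves: [4, 83, 74, 18, 70, 45, 3, 74]
Target new root: 258
Try each candidate change and compute the resulting root:
Candidate A: set leaf[0] = 14 -> leaves = [14, 83, 74, 18, 70, 45, 3, 74]
  L0: [14, 83, 74, 18, 70, 45, 3, 74]
  L1: h(14,83)=(14*31+83)%997=517 h(74,18)=(74*31+18)%997=318 h(70,45)=(70*31+45)%997=221 h(3,74)=(3*31+74)%997=167 -> [517, 318, 221, 167]
  L2: h(517,318)=(517*31+318)%997=393 h(221,167)=(221*31+167)%997=39 -> [393, 39]
  L3: h(393,39)=(393*31+39)%997=258 -> [258]
  root = 258 == target 258  ** MATCH **
Candidate B: set leaf[0] = 93 -> leaves = [93, 83, 74, 18, 70, 45, 3, 74]
  L0: [93, 83, 74, 18, 70, 45, 3, 74]
  L1: h(93,83)=(93*31+83)%997=972 h(74,18)=(74*31+18)%997=318 h(70,45)=(70*31+45)%997=221 h(3,74)=(3*31+74)%997=167 -> [972, 318, 221, 167]
  L2: h(972,318)=(972*31+318)%997=540 h(221,167)=(221*31+167)%997=39 -> [540, 39]
  L3: h(540,39)=(540*31+39)%997=827 -> [827]
  root = 827 != target 258
Candidate C: set leaf[6] = 75 -> leaves = [4, 83, 74, 18, 70, 45, 75, 74]
  L0: [4, 83, 74, 18, 70, 45, 75, 74]
  L1: h(4,83)=(4*31+83)%997=207 h(74,18)=(74*31+18)%997=318 h(70,45)=(70*31+45)%997=221 h(75,74)=(75*31+74)%997=405 -> [207, 318, 221, 405]
  L2: h(207,318)=(207*31+318)%997=753 h(221,405)=(221*31+405)%997=277 -> [753, 277]
  L3: h(753,277)=(753*31+277)%997=689 -> [689]
  root = 689 != target 258
Candidate A produces the target root.

Answer: A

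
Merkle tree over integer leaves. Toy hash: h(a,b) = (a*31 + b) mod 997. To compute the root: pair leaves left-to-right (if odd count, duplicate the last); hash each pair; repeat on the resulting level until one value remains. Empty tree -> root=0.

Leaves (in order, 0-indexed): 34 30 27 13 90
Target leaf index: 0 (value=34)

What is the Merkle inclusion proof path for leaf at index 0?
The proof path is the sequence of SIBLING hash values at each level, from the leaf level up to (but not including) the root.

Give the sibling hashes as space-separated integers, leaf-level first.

L0 (leaves): [34, 30, 27, 13, 90], target index=0
L1: h(34,30)=(34*31+30)%997=87 [pair 0] h(27,13)=(27*31+13)%997=850 [pair 1] h(90,90)=(90*31+90)%997=886 [pair 2] -> [87, 850, 886]
  Sibling for proof at L0: 30
L2: h(87,850)=(87*31+850)%997=556 [pair 0] h(886,886)=(886*31+886)%997=436 [pair 1] -> [556, 436]
  Sibling for proof at L1: 850
L3: h(556,436)=(556*31+436)%997=723 [pair 0] -> [723]
  Sibling for proof at L2: 436
Root: 723
Proof path (sibling hashes from leaf to root): [30, 850, 436]

Answer: 30 850 436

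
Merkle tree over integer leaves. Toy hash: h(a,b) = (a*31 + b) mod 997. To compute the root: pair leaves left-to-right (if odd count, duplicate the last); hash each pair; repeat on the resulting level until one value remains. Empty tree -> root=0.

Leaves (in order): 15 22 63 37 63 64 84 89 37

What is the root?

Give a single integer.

L0: [15, 22, 63, 37, 63, 64, 84, 89, 37]
L1: h(15,22)=(15*31+22)%997=487 h(63,37)=(63*31+37)%997=993 h(63,64)=(63*31+64)%997=23 h(84,89)=(84*31+89)%997=699 h(37,37)=(37*31+37)%997=187 -> [487, 993, 23, 699, 187]
L2: h(487,993)=(487*31+993)%997=138 h(23,699)=(23*31+699)%997=415 h(187,187)=(187*31+187)%997=2 -> [138, 415, 2]
L3: h(138,415)=(138*31+415)%997=705 h(2,2)=(2*31+2)%997=64 -> [705, 64]
L4: h(705,64)=(705*31+64)%997=982 -> [982]

Answer: 982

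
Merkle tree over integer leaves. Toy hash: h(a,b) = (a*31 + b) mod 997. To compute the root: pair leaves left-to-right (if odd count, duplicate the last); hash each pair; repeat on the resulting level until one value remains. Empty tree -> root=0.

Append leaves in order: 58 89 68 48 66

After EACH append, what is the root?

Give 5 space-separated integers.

After append 58 (leaves=[58]):
  L0: [58]
  root=58
After append 89 (leaves=[58, 89]):
  L0: [58, 89]
  L1: h(58,89)=(58*31+89)%997=890 -> [890]
  root=890
After append 68 (leaves=[58, 89, 68]):
  L0: [58, 89, 68]
  L1: h(58,89)=(58*31+89)%997=890 h(68,68)=(68*31+68)%997=182 -> [890, 182]
  L2: h(890,182)=(890*31+182)%997=853 -> [853]
  root=853
After append 48 (leaves=[58, 89, 68, 48]):
  L0: [58, 89, 68, 48]
  L1: h(58,89)=(58*31+89)%997=890 h(68,48)=(68*31+48)%997=162 -> [890, 162]
  L2: h(890,162)=(890*31+162)%997=833 -> [833]
  root=833
After append 66 (leaves=[58, 89, 68, 48, 66]):
  L0: [58, 89, 68, 48, 66]
  L1: h(58,89)=(58*31+89)%997=890 h(68,48)=(68*31+48)%997=162 h(66,66)=(66*31+66)%997=118 -> [890, 162, 118]
  L2: h(890,162)=(890*31+162)%997=833 h(118,118)=(118*31+118)%997=785 -> [833, 785]
  L3: h(833,785)=(833*31+785)%997=686 -> [686]
  root=686

Answer: 58 890 853 833 686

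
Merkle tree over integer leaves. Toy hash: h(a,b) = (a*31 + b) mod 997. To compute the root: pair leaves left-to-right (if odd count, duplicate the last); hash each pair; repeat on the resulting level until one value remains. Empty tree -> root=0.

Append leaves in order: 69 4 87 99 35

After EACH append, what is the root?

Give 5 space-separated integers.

After append 69 (leaves=[69]):
  L0: [69]
  root=69
After append 4 (leaves=[69, 4]):
  L0: [69, 4]
  L1: h(69,4)=(69*31+4)%997=149 -> [149]
  root=149
After append 87 (leaves=[69, 4, 87]):
  L0: [69, 4, 87]
  L1: h(69,4)=(69*31+4)%997=149 h(87,87)=(87*31+87)%997=790 -> [149, 790]
  L2: h(149,790)=(149*31+790)%997=424 -> [424]
  root=424
After append 99 (leaves=[69, 4, 87, 99]):
  L0: [69, 4, 87, 99]
  L1: h(69,4)=(69*31+4)%997=149 h(87,99)=(87*31+99)%997=802 -> [149, 802]
  L2: h(149,802)=(149*31+802)%997=436 -> [436]
  root=436
After append 35 (leaves=[69, 4, 87, 99, 35]):
  L0: [69, 4, 87, 99, 35]
  L1: h(69,4)=(69*31+4)%997=149 h(87,99)=(87*31+99)%997=802 h(35,35)=(35*31+35)%997=123 -> [149, 802, 123]
  L2: h(149,802)=(149*31+802)%997=436 h(123,123)=(123*31+123)%997=945 -> [436, 945]
  L3: h(436,945)=(436*31+945)%997=503 -> [503]
  root=503

Answer: 69 149 424 436 503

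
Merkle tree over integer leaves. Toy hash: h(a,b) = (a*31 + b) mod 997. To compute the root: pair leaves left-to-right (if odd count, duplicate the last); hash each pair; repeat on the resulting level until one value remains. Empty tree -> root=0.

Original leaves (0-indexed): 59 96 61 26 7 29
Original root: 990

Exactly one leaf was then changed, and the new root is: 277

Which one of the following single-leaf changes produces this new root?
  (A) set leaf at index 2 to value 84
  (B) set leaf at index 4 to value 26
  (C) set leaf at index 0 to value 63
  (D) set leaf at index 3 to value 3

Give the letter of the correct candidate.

Answer: D

Derivation:
Original leaves: [59, 96, 61, 26, 7, 29]
Target new root: 277
Try each candidate change and compute the resulting root:
Candidate A: set leaf[2] = 84 -> leaves = [59, 96, 84, 26, 7, 29]
  L0: [59, 96, 84, 26, 7, 29]
  L1: h(59,96)=(59*31+96)%997=928 h(84,26)=(84*31+26)%997=636 h(7,29)=(7*31+29)%997=246 -> [928, 636, 246]
  L2: h(928,636)=(928*31+636)%997=491 h(246,246)=(246*31+246)%997=893 -> [491, 893]
  L3: h(491,893)=(491*31+893)%997=162 -> [162]
  root = 162 != target 277
Candidate B: set leaf[4] = 26 -> leaves = [59, 96, 61, 26, 26, 29]
  L0: [59, 96, 61, 26, 26, 29]
  L1: h(59,96)=(59*31+96)%997=928 h(61,26)=(61*31+26)%997=920 h(26,29)=(26*31+29)%997=835 -> [928, 920, 835]
  L2: h(928,920)=(928*31+920)%997=775 h(835,835)=(835*31+835)%997=798 -> [775, 798]
  L3: h(775,798)=(775*31+798)%997=895 -> [895]
  root = 895 != target 277
Candidate C: set leaf[0] = 63 -> leaves = [63, 96, 61, 26, 7, 29]
  L0: [63, 96, 61, 26, 7, 29]
  L1: h(63,96)=(63*31+96)%997=55 h(61,26)=(61*31+26)%997=920 h(7,29)=(7*31+29)%997=246 -> [55, 920, 246]
  L2: h(55,920)=(55*31+920)%997=631 h(246,246)=(246*31+246)%997=893 -> [631, 893]
  L3: h(631,893)=(631*31+893)%997=514 -> [514]
  root = 514 != target 277
Candidate D: set leaf[3] = 3 -> leaves = [59, 96, 61, 3, 7, 29]
  L0: [59, 96, 61, 3, 7, 29]
  L1: h(59,96)=(59*31+96)%997=928 h(61,3)=(61*31+3)%997=897 h(7,29)=(7*31+29)%997=246 -> [928, 897, 246]
  L2: h(928,897)=(928*31+897)%997=752 h(246,246)=(246*31+246)%997=893 -> [752, 893]
  L3: h(752,893)=(752*31+893)%997=277 -> [277]
  root = 277 == target 277  ** MATCH **
Candidate D produces the target root.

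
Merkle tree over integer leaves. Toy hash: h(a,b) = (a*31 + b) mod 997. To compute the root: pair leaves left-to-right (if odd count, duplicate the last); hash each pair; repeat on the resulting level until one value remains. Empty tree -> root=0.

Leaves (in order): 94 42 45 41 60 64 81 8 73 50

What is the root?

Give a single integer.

Answer: 814

Derivation:
L0: [94, 42, 45, 41, 60, 64, 81, 8, 73, 50]
L1: h(94,42)=(94*31+42)%997=962 h(45,41)=(45*31+41)%997=439 h(60,64)=(60*31+64)%997=927 h(81,8)=(81*31+8)%997=525 h(73,50)=(73*31+50)%997=319 -> [962, 439, 927, 525, 319]
L2: h(962,439)=(962*31+439)%997=351 h(927,525)=(927*31+525)%997=349 h(319,319)=(319*31+319)%997=238 -> [351, 349, 238]
L3: h(351,349)=(351*31+349)%997=263 h(238,238)=(238*31+238)%997=637 -> [263, 637]
L4: h(263,637)=(263*31+637)%997=814 -> [814]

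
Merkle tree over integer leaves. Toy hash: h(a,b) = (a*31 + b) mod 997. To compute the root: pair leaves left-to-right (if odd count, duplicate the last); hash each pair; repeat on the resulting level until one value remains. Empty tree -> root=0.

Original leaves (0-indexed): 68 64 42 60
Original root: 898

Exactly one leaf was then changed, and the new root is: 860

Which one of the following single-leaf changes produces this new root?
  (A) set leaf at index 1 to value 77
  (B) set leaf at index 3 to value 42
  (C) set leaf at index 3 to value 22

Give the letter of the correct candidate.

Original leaves: [68, 64, 42, 60]
Target new root: 860
Try each candidate change and compute the resulting root:
Candidate A: set leaf[1] = 77 -> leaves = [68, 77, 42, 60]
  L0: [68, 77, 42, 60]
  L1: h(68,77)=(68*31+77)%997=191 h(42,60)=(42*31+60)%997=365 -> [191, 365]
  L2: h(191,365)=(191*31+365)%997=304 -> [304]
  root = 304 != target 860
Candidate B: set leaf[3] = 42 -> leaves = [68, 64, 42, 42]
  L0: [68, 64, 42, 42]
  L1: h(68,64)=(68*31+64)%997=178 h(42,42)=(42*31+42)%997=347 -> [178, 347]
  L2: h(178,347)=(178*31+347)%997=880 -> [880]
  root = 880 != target 860
Candidate C: set leaf[3] = 22 -> leaves = [68, 64, 42, 22]
  L0: [68, 64, 42, 22]
  L1: h(68,64)=(68*31+64)%997=178 h(42,22)=(42*31+22)%997=327 -> [178, 327]
  L2: h(178,327)=(178*31+327)%997=860 -> [860]
  root = 860 == target 860  ** MATCH **
Candidate C produces the target root.

Answer: C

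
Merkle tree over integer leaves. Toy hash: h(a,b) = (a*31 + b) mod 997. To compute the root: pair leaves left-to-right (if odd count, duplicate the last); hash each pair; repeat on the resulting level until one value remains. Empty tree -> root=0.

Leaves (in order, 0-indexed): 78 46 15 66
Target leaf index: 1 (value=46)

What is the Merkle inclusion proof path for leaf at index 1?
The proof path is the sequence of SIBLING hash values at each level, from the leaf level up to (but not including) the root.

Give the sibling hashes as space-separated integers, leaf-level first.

Answer: 78 531

Derivation:
L0 (leaves): [78, 46, 15, 66], target index=1
L1: h(78,46)=(78*31+46)%997=470 [pair 0] h(15,66)=(15*31+66)%997=531 [pair 1] -> [470, 531]
  Sibling for proof at L0: 78
L2: h(470,531)=(470*31+531)%997=146 [pair 0] -> [146]
  Sibling for proof at L1: 531
Root: 146
Proof path (sibling hashes from leaf to root): [78, 531]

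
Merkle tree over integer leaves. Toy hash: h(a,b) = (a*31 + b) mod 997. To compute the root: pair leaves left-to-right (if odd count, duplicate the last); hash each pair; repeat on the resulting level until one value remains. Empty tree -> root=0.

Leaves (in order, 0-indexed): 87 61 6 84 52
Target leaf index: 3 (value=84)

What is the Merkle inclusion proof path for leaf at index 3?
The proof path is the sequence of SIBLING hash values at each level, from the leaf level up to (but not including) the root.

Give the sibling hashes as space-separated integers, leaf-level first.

L0 (leaves): [87, 61, 6, 84, 52], target index=3
L1: h(87,61)=(87*31+61)%997=764 [pair 0] h(6,84)=(6*31+84)%997=270 [pair 1] h(52,52)=(52*31+52)%997=667 [pair 2] -> [764, 270, 667]
  Sibling for proof at L0: 6
L2: h(764,270)=(764*31+270)%997=26 [pair 0] h(667,667)=(667*31+667)%997=407 [pair 1] -> [26, 407]
  Sibling for proof at L1: 764
L3: h(26,407)=(26*31+407)%997=216 [pair 0] -> [216]
  Sibling for proof at L2: 407
Root: 216
Proof path (sibling hashes from leaf to root): [6, 764, 407]

Answer: 6 764 407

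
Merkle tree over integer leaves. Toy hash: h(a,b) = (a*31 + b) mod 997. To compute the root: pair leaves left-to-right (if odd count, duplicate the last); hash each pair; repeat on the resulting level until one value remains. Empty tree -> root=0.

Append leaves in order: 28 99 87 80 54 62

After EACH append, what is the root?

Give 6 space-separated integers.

Answer: 28 967 857 850 889 148

Derivation:
After append 28 (leaves=[28]):
  L0: [28]
  root=28
After append 99 (leaves=[28, 99]):
  L0: [28, 99]
  L1: h(28,99)=(28*31+99)%997=967 -> [967]
  root=967
After append 87 (leaves=[28, 99, 87]):
  L0: [28, 99, 87]
  L1: h(28,99)=(28*31+99)%997=967 h(87,87)=(87*31+87)%997=790 -> [967, 790]
  L2: h(967,790)=(967*31+790)%997=857 -> [857]
  root=857
After append 80 (leaves=[28, 99, 87, 80]):
  L0: [28, 99, 87, 80]
  L1: h(28,99)=(28*31+99)%997=967 h(87,80)=(87*31+80)%997=783 -> [967, 783]
  L2: h(967,783)=(967*31+783)%997=850 -> [850]
  root=850
After append 54 (leaves=[28, 99, 87, 80, 54]):
  L0: [28, 99, 87, 80, 54]
  L1: h(28,99)=(28*31+99)%997=967 h(87,80)=(87*31+80)%997=783 h(54,54)=(54*31+54)%997=731 -> [967, 783, 731]
  L2: h(967,783)=(967*31+783)%997=850 h(731,731)=(731*31+731)%997=461 -> [850, 461]
  L3: h(850,461)=(850*31+461)%997=889 -> [889]
  root=889
After append 62 (leaves=[28, 99, 87, 80, 54, 62]):
  L0: [28, 99, 87, 80, 54, 62]
  L1: h(28,99)=(28*31+99)%997=967 h(87,80)=(87*31+80)%997=783 h(54,62)=(54*31+62)%997=739 -> [967, 783, 739]
  L2: h(967,783)=(967*31+783)%997=850 h(739,739)=(739*31+739)%997=717 -> [850, 717]
  L3: h(850,717)=(850*31+717)%997=148 -> [148]
  root=148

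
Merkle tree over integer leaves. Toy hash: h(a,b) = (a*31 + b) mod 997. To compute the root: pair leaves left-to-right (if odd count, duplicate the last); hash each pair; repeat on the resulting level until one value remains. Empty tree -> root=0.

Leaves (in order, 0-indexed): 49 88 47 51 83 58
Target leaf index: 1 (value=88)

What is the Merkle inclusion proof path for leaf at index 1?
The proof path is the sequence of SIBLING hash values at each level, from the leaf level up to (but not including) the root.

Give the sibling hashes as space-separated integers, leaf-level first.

L0 (leaves): [49, 88, 47, 51, 83, 58], target index=1
L1: h(49,88)=(49*31+88)%997=610 [pair 0] h(47,51)=(47*31+51)%997=511 [pair 1] h(83,58)=(83*31+58)%997=637 [pair 2] -> [610, 511, 637]
  Sibling for proof at L0: 49
L2: h(610,511)=(610*31+511)%997=478 [pair 0] h(637,637)=(637*31+637)%997=444 [pair 1] -> [478, 444]
  Sibling for proof at L1: 511
L3: h(478,444)=(478*31+444)%997=307 [pair 0] -> [307]
  Sibling for proof at L2: 444
Root: 307
Proof path (sibling hashes from leaf to root): [49, 511, 444]

Answer: 49 511 444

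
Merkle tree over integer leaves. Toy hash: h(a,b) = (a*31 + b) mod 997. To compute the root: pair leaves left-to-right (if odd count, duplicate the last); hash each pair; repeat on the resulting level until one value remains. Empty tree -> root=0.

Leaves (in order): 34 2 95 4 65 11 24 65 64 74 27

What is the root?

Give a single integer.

Answer: 881

Derivation:
L0: [34, 2, 95, 4, 65, 11, 24, 65, 64, 74, 27]
L1: h(34,2)=(34*31+2)%997=59 h(95,4)=(95*31+4)%997=955 h(65,11)=(65*31+11)%997=32 h(24,65)=(24*31+65)%997=809 h(64,74)=(64*31+74)%997=64 h(27,27)=(27*31+27)%997=864 -> [59, 955, 32, 809, 64, 864]
L2: h(59,955)=(59*31+955)%997=790 h(32,809)=(32*31+809)%997=804 h(64,864)=(64*31+864)%997=854 -> [790, 804, 854]
L3: h(790,804)=(790*31+804)%997=369 h(854,854)=(854*31+854)%997=409 -> [369, 409]
L4: h(369,409)=(369*31+409)%997=881 -> [881]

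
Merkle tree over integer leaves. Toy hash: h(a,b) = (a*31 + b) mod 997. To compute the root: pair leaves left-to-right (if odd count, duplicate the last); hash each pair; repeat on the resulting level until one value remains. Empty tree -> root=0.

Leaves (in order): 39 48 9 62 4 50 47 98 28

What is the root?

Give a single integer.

L0: [39, 48, 9, 62, 4, 50, 47, 98, 28]
L1: h(39,48)=(39*31+48)%997=260 h(9,62)=(9*31+62)%997=341 h(4,50)=(4*31+50)%997=174 h(47,98)=(47*31+98)%997=558 h(28,28)=(28*31+28)%997=896 -> [260, 341, 174, 558, 896]
L2: h(260,341)=(260*31+341)%997=425 h(174,558)=(174*31+558)%997=967 h(896,896)=(896*31+896)%997=756 -> [425, 967, 756]
L3: h(425,967)=(425*31+967)%997=184 h(756,756)=(756*31+756)%997=264 -> [184, 264]
L4: h(184,264)=(184*31+264)%997=983 -> [983]

Answer: 983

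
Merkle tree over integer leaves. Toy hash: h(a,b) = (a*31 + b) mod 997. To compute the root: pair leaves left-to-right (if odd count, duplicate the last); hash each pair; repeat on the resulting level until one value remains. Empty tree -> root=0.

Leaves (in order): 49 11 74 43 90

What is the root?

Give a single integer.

L0: [49, 11, 74, 43, 90]
L1: h(49,11)=(49*31+11)%997=533 h(74,43)=(74*31+43)%997=343 h(90,90)=(90*31+90)%997=886 -> [533, 343, 886]
L2: h(533,343)=(533*31+343)%997=914 h(886,886)=(886*31+886)%997=436 -> [914, 436]
L3: h(914,436)=(914*31+436)%997=854 -> [854]

Answer: 854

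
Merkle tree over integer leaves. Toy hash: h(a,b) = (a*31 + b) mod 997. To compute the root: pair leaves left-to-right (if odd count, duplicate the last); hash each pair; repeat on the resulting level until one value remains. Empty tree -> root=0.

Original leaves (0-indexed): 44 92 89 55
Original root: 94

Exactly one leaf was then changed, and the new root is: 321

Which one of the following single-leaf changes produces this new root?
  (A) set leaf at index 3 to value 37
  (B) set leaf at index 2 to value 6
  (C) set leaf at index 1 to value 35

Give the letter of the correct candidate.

Original leaves: [44, 92, 89, 55]
Target new root: 321
Try each candidate change and compute the resulting root:
Candidate A: set leaf[3] = 37 -> leaves = [44, 92, 89, 37]
  L0: [44, 92, 89, 37]
  L1: h(44,92)=(44*31+92)%997=459 h(89,37)=(89*31+37)%997=802 -> [459, 802]
  L2: h(459,802)=(459*31+802)%997=76 -> [76]
  root = 76 != target 321
Candidate B: set leaf[2] = 6 -> leaves = [44, 92, 6, 55]
  L0: [44, 92, 6, 55]
  L1: h(44,92)=(44*31+92)%997=459 h(6,55)=(6*31+55)%997=241 -> [459, 241]
  L2: h(459,241)=(459*31+241)%997=512 -> [512]
  root = 512 != target 321
Candidate C: set leaf[1] = 35 -> leaves = [44, 35, 89, 55]
  L0: [44, 35, 89, 55]
  L1: h(44,35)=(44*31+35)%997=402 h(89,55)=(89*31+55)%997=820 -> [402, 820]
  L2: h(402,820)=(402*31+820)%997=321 -> [321]
  root = 321 == target 321  ** MATCH **
Candidate C produces the target root.

Answer: C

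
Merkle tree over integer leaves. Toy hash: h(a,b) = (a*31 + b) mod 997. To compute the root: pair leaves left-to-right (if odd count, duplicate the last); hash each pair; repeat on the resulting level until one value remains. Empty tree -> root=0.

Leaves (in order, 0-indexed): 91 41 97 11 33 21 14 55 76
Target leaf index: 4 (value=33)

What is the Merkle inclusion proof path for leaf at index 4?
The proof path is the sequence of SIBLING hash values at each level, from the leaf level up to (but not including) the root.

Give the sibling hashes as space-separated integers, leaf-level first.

Answer: 21 489 16 859

Derivation:
L0 (leaves): [91, 41, 97, 11, 33, 21, 14, 55, 76], target index=4
L1: h(91,41)=(91*31+41)%997=868 [pair 0] h(97,11)=(97*31+11)%997=27 [pair 1] h(33,21)=(33*31+21)%997=47 [pair 2] h(14,55)=(14*31+55)%997=489 [pair 3] h(76,76)=(76*31+76)%997=438 [pair 4] -> [868, 27, 47, 489, 438]
  Sibling for proof at L0: 21
L2: h(868,27)=(868*31+27)%997=16 [pair 0] h(47,489)=(47*31+489)%997=949 [pair 1] h(438,438)=(438*31+438)%997=58 [pair 2] -> [16, 949, 58]
  Sibling for proof at L1: 489
L3: h(16,949)=(16*31+949)%997=448 [pair 0] h(58,58)=(58*31+58)%997=859 [pair 1] -> [448, 859]
  Sibling for proof at L2: 16
L4: h(448,859)=(448*31+859)%997=789 [pair 0] -> [789]
  Sibling for proof at L3: 859
Root: 789
Proof path (sibling hashes from leaf to root): [21, 489, 16, 859]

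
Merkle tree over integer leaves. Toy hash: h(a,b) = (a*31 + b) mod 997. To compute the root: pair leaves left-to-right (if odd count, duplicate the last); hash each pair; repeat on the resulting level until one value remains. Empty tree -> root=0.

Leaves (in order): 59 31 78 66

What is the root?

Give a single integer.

Answer: 324

Derivation:
L0: [59, 31, 78, 66]
L1: h(59,31)=(59*31+31)%997=863 h(78,66)=(78*31+66)%997=490 -> [863, 490]
L2: h(863,490)=(863*31+490)%997=324 -> [324]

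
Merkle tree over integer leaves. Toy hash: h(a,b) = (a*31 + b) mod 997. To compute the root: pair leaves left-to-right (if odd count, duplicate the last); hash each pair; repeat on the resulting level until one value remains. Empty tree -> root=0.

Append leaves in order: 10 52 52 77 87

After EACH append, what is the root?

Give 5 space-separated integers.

Answer: 10 362 922 947 799

Derivation:
After append 10 (leaves=[10]):
  L0: [10]
  root=10
After append 52 (leaves=[10, 52]):
  L0: [10, 52]
  L1: h(10,52)=(10*31+52)%997=362 -> [362]
  root=362
After append 52 (leaves=[10, 52, 52]):
  L0: [10, 52, 52]
  L1: h(10,52)=(10*31+52)%997=362 h(52,52)=(52*31+52)%997=667 -> [362, 667]
  L2: h(362,667)=(362*31+667)%997=922 -> [922]
  root=922
After append 77 (leaves=[10, 52, 52, 77]):
  L0: [10, 52, 52, 77]
  L1: h(10,52)=(10*31+52)%997=362 h(52,77)=(52*31+77)%997=692 -> [362, 692]
  L2: h(362,692)=(362*31+692)%997=947 -> [947]
  root=947
After append 87 (leaves=[10, 52, 52, 77, 87]):
  L0: [10, 52, 52, 77, 87]
  L1: h(10,52)=(10*31+52)%997=362 h(52,77)=(52*31+77)%997=692 h(87,87)=(87*31+87)%997=790 -> [362, 692, 790]
  L2: h(362,692)=(362*31+692)%997=947 h(790,790)=(790*31+790)%997=355 -> [947, 355]
  L3: h(947,355)=(947*31+355)%997=799 -> [799]
  root=799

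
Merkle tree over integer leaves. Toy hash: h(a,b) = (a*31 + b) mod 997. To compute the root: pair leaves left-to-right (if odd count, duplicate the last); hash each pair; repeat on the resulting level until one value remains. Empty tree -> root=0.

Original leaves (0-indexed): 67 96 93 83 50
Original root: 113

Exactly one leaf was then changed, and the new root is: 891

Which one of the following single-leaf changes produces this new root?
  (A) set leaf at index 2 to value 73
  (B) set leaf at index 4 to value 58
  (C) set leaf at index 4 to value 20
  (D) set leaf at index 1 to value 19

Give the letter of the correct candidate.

Original leaves: [67, 96, 93, 83, 50]
Target new root: 891
Try each candidate change and compute the resulting root:
Candidate A: set leaf[2] = 73 -> leaves = [67, 96, 73, 83, 50]
  L0: [67, 96, 73, 83, 50]
  L1: h(67,96)=(67*31+96)%997=179 h(73,83)=(73*31+83)%997=352 h(50,50)=(50*31+50)%997=603 -> [179, 352, 603]
  L2: h(179,352)=(179*31+352)%997=916 h(603,603)=(603*31+603)%997=353 -> [916, 353]
  L3: h(916,353)=(916*31+353)%997=833 -> [833]
  root = 833 != target 891
Candidate B: set leaf[4] = 58 -> leaves = [67, 96, 93, 83, 58]
  L0: [67, 96, 93, 83, 58]
  L1: h(67,96)=(67*31+96)%997=179 h(93,83)=(93*31+83)%997=972 h(58,58)=(58*31+58)%997=859 -> [179, 972, 859]
  L2: h(179,972)=(179*31+972)%997=539 h(859,859)=(859*31+859)%997=569 -> [539, 569]
  L3: h(539,569)=(539*31+569)%997=329 -> [329]
  root = 329 != target 891
Candidate C: set leaf[4] = 20 -> leaves = [67, 96, 93, 83, 20]
  L0: [67, 96, 93, 83, 20]
  L1: h(67,96)=(67*31+96)%997=179 h(93,83)=(93*31+83)%997=972 h(20,20)=(20*31+20)%997=640 -> [179, 972, 640]
  L2: h(179,972)=(179*31+972)%997=539 h(640,640)=(640*31+640)%997=540 -> [539, 540]
  L3: h(539,540)=(539*31+540)%997=300 -> [300]
  root = 300 != target 891
Candidate D: set leaf[1] = 19 -> leaves = [67, 19, 93, 83, 50]
  L0: [67, 19, 93, 83, 50]
  L1: h(67,19)=(67*31+19)%997=102 h(93,83)=(93*31+83)%997=972 h(50,50)=(50*31+50)%997=603 -> [102, 972, 603]
  L2: h(102,972)=(102*31+972)%997=146 h(603,603)=(603*31+603)%997=353 -> [146, 353]
  L3: h(146,353)=(146*31+353)%997=891 -> [891]
  root = 891 == target 891  ** MATCH **
Candidate D produces the target root.

Answer: D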